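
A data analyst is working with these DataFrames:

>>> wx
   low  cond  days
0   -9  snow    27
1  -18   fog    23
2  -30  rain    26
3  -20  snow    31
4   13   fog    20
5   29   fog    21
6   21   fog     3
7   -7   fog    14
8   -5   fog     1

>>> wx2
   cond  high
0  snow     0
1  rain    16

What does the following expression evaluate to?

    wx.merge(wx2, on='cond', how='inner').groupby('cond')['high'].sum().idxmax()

rain

merge on 'cond' (how='inner') → 3 rows:
   low  cond  days  high
0   -9  snow    27     0
1  -30  rain    26    16
2  -20  snow    31     0
group by cond, sum of high:
cond
rain    16
snow     0
Name: high, dtype: int64
Then the label with the largest value: rain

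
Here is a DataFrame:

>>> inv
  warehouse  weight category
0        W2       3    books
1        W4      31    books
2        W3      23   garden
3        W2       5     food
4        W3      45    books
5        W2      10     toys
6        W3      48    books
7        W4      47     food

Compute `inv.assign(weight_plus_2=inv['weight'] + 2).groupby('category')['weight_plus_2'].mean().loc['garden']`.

add column weight_plus_2 = inv['weight'] + 2:
  warehouse  weight category  weight_plus_2
0        W2       3    books              5
1        W4      31    books             33
2        W3      23   garden             25
3        W2       5     food              7
4        W3      45    books             47
5        W2      10     toys             12
6        W3      48    books             50
7        W4      47     food             49
group by category, mean of weight_plus_2:
category
books     33.75
food      28.00
garden    25.00
toys      12.00
Name: weight_plus_2, dtype: float64
The value at index 'garden' is 25.0.

25.0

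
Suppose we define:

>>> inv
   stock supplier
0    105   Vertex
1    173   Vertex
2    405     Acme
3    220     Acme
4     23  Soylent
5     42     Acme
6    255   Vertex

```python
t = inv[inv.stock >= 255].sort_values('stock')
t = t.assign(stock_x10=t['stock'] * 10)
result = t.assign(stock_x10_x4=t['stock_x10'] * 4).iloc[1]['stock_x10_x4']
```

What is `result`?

16200

filter rows where stock >= 255:
   stock supplier
2    405     Acme
6    255   Vertex
sort by stock:
   stock supplier
6    255   Vertex
2    405     Acme
add column stock_x10 = t['stock'] * 10:
   stock supplier  stock_x10
6    255   Vertex       2550
2    405     Acme       4050
add column stock_x10_x4 = t['stock_x10'] * 4:
   stock supplier  stock_x10  stock_x10_x4
6    255   Vertex       2550         10200
2    405     Acme       4050         16200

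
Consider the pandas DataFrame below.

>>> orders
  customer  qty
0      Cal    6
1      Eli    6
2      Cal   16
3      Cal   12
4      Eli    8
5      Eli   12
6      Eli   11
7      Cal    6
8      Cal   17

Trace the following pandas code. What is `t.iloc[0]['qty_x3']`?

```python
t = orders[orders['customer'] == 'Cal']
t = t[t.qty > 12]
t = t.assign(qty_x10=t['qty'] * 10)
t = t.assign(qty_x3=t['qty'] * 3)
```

filter rows where customer == 'Cal':
  customer  qty
0      Cal    6
2      Cal   16
3      Cal   12
7      Cal    6
8      Cal   17
filter rows where qty > 12:
  customer  qty
2      Cal   16
8      Cal   17
add column qty_x10 = t['qty'] * 10:
  customer  qty  qty_x10
2      Cal   16      160
8      Cal   17      170
add column qty_x3 = t['qty'] * 3:
  customer  qty  qty_x10  qty_x3
2      Cal   16      160      48
8      Cal   17      170      51

48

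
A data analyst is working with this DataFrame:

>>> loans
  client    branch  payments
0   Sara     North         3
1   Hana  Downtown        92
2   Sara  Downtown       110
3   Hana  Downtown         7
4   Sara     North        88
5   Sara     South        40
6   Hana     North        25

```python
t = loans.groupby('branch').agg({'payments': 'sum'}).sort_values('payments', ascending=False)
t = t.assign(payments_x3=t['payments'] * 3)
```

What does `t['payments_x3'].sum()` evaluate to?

1095

group by branch, sum of payments:
          payments
branch            
Downtown       209
North          116
South           40
sort by payments descending:
          payments
branch            
Downtown       209
North          116
South           40
add column payments_x3 = t['payments'] * 3:
          payments  payments_x3
branch                         
Downtown       209          627
North          116          348
South           40          120
So sum() = 1095.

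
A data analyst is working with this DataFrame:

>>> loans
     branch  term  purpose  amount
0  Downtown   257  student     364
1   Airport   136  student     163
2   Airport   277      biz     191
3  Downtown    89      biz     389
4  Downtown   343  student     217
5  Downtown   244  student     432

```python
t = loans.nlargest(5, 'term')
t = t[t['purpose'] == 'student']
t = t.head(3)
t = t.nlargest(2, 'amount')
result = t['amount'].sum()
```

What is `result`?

take 5 rows with largest term:
     branch  term  purpose  amount
4  Downtown   343  student     217
2   Airport   277      biz     191
0  Downtown   257  student     364
5  Downtown   244  student     432
1   Airport   136  student     163
filter rows where purpose == 'student':
     branch  term  purpose  amount
4  Downtown   343  student     217
0  Downtown   257  student     364
5  Downtown   244  student     432
1   Airport   136  student     163
take first 3 rows:
     branch  term  purpose  amount
4  Downtown   343  student     217
0  Downtown   257  student     364
5  Downtown   244  student     432
take 2 rows with largest amount:
     branch  term  purpose  amount
5  Downtown   244  student     432
0  Downtown   257  student     364
Hence 796.

796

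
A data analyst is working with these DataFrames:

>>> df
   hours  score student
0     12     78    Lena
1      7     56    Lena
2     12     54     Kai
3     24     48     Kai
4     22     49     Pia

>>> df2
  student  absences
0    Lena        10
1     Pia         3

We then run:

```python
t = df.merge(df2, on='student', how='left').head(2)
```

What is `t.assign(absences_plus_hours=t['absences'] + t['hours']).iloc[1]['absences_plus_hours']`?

17.0

merge on 'student' (how='left') → 5 rows:
   hours  score student  absences
0     12     78    Lena      10.0
1      7     56    Lena      10.0
2     12     54     Kai       NaN
3     24     48     Kai       NaN
4     22     49     Pia       3.0
take first 2 rows:
   hours  score student  absences
0     12     78    Lena      10.0
1      7     56    Lena      10.0
add column absences_plus_hours = t['absences'] + t['hours']:
   hours  score student  absences  absences_plus_hours
0     12     78    Lena      10.0                 22.0
1      7     56    Lena      10.0                 17.0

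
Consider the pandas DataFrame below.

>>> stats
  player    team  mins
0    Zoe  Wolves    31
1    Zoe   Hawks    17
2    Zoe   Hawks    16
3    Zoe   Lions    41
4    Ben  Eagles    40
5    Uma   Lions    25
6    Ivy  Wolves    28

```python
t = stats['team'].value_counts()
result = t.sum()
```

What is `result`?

7

value_counts of team:
team
Wolves    2
Hawks     2
Lions     2
Eagles    1
Name: count, dtype: int64
The sum of the resulting series is 7.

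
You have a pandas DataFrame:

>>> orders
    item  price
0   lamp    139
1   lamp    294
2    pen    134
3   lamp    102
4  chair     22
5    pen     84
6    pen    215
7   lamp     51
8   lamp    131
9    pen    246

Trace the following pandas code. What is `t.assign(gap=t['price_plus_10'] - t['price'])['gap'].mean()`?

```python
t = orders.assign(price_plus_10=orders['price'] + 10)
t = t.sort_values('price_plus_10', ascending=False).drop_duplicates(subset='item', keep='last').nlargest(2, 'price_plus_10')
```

10.0

add column price_plus_10 = orders['price'] + 10:
    item  price  price_plus_10
0   lamp    139            149
1   lamp    294            304
2    pen    134            144
3   lamp    102            112
4  chair     22             32
5    pen     84             94
6    pen    215            225
7   lamp     51             61
8   lamp    131            141
9    pen    246            256
sort by price_plus_10 descending:
    item  price  price_plus_10
1   lamp    294            304
9    pen    246            256
6    pen    215            225
0   lamp    139            149
2    pen    134            144
8   lamp    131            141
3   lamp    102            112
5    pen     84             94
7   lamp     51             61
4  chair     22             32
drop duplicate item (keep=last):
    item  price  price_plus_10
5    pen     84             94
7   lamp     51             61
4  chair     22             32
take 2 rows with largest price_plus_10:
   item  price  price_plus_10
5   pen     84             94
7  lamp     51             61
add column gap = t['price_plus_10'] - t['price']:
   item  price  price_plus_10  gap
5   pen     84             94   10
7  lamp     51             61   10
Hence 10.0.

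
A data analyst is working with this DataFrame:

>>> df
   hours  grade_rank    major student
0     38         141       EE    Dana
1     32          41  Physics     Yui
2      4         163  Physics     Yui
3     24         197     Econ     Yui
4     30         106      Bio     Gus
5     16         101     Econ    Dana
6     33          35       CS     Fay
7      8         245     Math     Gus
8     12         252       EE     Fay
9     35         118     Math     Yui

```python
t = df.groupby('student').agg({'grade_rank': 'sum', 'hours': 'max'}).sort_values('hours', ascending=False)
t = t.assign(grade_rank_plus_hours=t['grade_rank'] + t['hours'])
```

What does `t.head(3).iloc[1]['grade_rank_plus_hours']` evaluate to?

group by student: sum(grade_rank), max(hours):
         grade_rank  hours
student                   
Dana            242     38
Fay             287     33
Gus             351     30
Yui             519     35
sort by hours descending:
         grade_rank  hours
student                   
Dana            242     38
Yui             519     35
Fay             287     33
Gus             351     30
add column grade_rank_plus_hours = t['grade_rank'] + t['hours']:
         grade_rank  hours  grade_rank_plus_hours
student                                          
Dana            242     38                    280
Yui             519     35                    554
Fay             287     33                    320
Gus             351     30                    381
take first 3 rows:
         grade_rank  hours  grade_rank_plus_hours
student                                          
Dana            242     38                    280
Yui             519     35                    554
Fay             287     33                    320
The value at position 1, column 'grade_rank_plus_hours' is 554.

554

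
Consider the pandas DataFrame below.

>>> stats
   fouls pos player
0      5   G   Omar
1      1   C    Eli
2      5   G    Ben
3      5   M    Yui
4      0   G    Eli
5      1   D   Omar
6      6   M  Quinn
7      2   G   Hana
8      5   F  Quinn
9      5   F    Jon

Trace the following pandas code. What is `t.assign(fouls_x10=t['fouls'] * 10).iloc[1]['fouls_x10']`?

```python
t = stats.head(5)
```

10

take first 5 rows:
   fouls pos player
0      5   G   Omar
1      1   C    Eli
2      5   G    Ben
3      5   M    Yui
4      0   G    Eli
add column fouls_x10 = t['fouls'] * 10:
   fouls pos player  fouls_x10
0      5   G   Omar         50
1      1   C    Eli         10
2      5   G    Ben         50
3      5   M    Yui         50
4      0   G    Eli          0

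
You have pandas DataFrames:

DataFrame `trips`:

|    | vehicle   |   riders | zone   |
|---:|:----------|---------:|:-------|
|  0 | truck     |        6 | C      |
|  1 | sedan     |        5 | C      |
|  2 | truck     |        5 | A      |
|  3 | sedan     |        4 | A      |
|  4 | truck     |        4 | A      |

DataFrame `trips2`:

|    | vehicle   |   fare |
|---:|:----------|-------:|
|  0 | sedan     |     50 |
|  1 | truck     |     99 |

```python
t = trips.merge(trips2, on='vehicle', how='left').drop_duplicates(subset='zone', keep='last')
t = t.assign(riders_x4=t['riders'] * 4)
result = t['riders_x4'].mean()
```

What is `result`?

merge on 'vehicle' (how='left') → 5 rows:
  vehicle  riders zone  fare
0   truck       6    C    99
1   sedan       5    C    50
2   truck       5    A    99
3   sedan       4    A    50
4   truck       4    A    99
drop duplicate zone (keep=last):
  vehicle  riders zone  fare
1   sedan       5    C    50
4   truck       4    A    99
add column riders_x4 = t['riders'] * 4:
  vehicle  riders zone  fare  riders_x4
1   sedan       5    C    50         20
4   truck       4    A    99         16
Then the mean of column 'riders_x4': 18.0

18.0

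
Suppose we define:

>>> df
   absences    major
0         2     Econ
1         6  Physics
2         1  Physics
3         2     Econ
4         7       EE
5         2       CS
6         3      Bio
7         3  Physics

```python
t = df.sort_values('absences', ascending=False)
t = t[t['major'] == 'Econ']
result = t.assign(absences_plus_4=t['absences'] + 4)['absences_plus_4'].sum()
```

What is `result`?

12

sort by absences descending:
   absences    major
4         7       EE
1         6  Physics
6         3      Bio
7         3  Physics
0         2     Econ
3         2     Econ
5         2       CS
2         1  Physics
filter rows where major == 'Econ':
   absences major
0         2  Econ
3         2  Econ
add column absences_plus_4 = t['absences'] + 4:
   absences major  absences_plus_4
0         2  Econ                6
3         2  Econ                6
So sum() = 12.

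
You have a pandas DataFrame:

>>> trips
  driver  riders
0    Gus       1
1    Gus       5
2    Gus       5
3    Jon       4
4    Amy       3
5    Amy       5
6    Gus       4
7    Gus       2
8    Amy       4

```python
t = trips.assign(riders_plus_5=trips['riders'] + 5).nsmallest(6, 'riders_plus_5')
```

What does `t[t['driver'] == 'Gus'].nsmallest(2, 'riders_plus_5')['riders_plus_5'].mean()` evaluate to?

6.5

add column riders_plus_5 = trips['riders'] + 5:
  driver  riders  riders_plus_5
0    Gus       1              6
1    Gus       5             10
2    Gus       5             10
3    Jon       4              9
4    Amy       3              8
5    Amy       5             10
6    Gus       4              9
7    Gus       2              7
8    Amy       4              9
take 6 rows with smallest riders_plus_5:
  driver  riders  riders_plus_5
0    Gus       1              6
7    Gus       2              7
4    Amy       3              8
3    Jon       4              9
6    Gus       4              9
8    Amy       4              9
filter rows where driver == 'Gus':
  driver  riders  riders_plus_5
0    Gus       1              6
7    Gus       2              7
6    Gus       4              9
take 2 rows with smallest riders_plus_5:
  driver  riders  riders_plus_5
0    Gus       1              6
7    Gus       2              7
The mean of column 'riders_plus_5' is 6.5.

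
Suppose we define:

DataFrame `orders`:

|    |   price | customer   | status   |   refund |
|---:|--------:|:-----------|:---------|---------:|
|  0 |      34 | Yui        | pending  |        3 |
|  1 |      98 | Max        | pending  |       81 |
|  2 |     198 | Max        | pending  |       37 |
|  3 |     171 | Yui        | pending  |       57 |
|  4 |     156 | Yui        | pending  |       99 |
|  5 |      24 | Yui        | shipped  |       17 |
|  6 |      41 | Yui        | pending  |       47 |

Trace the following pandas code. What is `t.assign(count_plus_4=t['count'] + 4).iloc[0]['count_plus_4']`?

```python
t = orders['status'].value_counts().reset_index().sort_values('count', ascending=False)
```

10

value_counts of status:
status
pending    6
shipped    1
Name: count, dtype: int64
reset_index():
    status  count
0  pending      6
1  shipped      1
sort by count descending:
    status  count
0  pending      6
1  shipped      1
add column count_plus_4 = t['count'] + 4:
    status  count  count_plus_4
0  pending      6            10
1  shipped      1             5
Hence 10.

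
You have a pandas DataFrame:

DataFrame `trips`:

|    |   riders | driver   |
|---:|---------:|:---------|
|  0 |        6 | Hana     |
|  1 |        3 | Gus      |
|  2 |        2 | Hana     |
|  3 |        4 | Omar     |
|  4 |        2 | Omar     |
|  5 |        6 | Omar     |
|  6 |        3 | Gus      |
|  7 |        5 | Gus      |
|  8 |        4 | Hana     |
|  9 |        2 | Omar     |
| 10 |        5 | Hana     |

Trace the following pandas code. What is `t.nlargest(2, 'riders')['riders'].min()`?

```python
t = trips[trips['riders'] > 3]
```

6

filter rows where riders > 3:
    riders driver
0        6   Hana
3        4   Omar
5        6   Omar
7        5    Gus
8        4   Hana
10       5   Hana
take 2 rows with largest riders:
   riders driver
0       6   Hana
5       6   Omar
The min of column 'riders' is 6.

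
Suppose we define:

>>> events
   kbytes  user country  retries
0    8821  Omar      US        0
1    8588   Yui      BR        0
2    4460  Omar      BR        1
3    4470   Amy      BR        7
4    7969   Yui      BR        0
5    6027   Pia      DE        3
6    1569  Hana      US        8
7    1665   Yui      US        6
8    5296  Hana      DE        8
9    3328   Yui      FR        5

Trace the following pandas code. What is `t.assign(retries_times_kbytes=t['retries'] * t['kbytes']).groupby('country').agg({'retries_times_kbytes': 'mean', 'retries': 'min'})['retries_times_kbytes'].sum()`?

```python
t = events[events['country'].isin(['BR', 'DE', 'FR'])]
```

55802.0

filter rows where country in ['BR', 'DE', 'FR']:
   kbytes  user country  retries
1    8588   Yui      BR        0
2    4460  Omar      BR        1
3    4470   Amy      BR        7
4    7969   Yui      BR        0
5    6027   Pia      DE        3
8    5296  Hana      DE        8
9    3328   Yui      FR        5
add column retries_times_kbytes = t['retries'] * t['kbytes']:
   kbytes  user country  retries  retries_times_kbytes
1    8588   Yui      BR        0                     0
2    4460  Omar      BR        1                  4460
3    4470   Amy      BR        7                 31290
4    7969   Yui      BR        0                     0
5    6027   Pia      DE        3                 18081
8    5296  Hana      DE        8                 42368
9    3328   Yui      FR        5                 16640
group by country: mean(retries_times_kbytes), min(retries):
         retries_times_kbytes  retries
country                               
BR                     8937.5        0
DE                    30224.5        3
FR                    16640.0        5
Taking the sum of column 'retries_times_kbytes' gives 55802.0.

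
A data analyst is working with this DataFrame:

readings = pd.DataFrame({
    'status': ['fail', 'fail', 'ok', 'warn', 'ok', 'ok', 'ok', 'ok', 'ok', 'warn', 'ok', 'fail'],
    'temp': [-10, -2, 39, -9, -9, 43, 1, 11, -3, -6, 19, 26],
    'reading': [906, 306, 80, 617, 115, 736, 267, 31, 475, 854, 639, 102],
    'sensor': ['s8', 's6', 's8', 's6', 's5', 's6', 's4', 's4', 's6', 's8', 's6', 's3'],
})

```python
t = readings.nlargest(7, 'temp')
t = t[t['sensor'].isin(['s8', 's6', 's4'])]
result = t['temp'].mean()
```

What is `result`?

18.5

take 7 rows with largest temp:
   status  temp  reading sensor
5      ok    43      736     s6
2      ok    39       80     s8
11   fail    26      102     s3
10     ok    19      639     s6
7      ok    11       31     s4
6      ok     1      267     s4
1    fail    -2      306     s6
filter rows where sensor in ['s8', 's6', 's4']:
   status  temp  reading sensor
5      ok    43      736     s6
2      ok    39       80     s8
10     ok    19      639     s6
7      ok    11       31     s4
6      ok     1      267     s4
1    fail    -2      306     s6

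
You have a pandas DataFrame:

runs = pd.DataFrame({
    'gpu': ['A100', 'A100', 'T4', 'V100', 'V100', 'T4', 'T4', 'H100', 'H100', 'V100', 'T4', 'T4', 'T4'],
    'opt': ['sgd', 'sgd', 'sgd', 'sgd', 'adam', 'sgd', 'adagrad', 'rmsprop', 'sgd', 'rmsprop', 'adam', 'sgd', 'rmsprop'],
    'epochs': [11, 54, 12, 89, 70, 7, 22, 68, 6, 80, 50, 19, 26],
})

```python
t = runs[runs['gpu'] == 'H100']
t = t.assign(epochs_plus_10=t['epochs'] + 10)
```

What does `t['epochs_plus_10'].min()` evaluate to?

16

filter rows where gpu == 'H100':
    gpu      opt  epochs
7  H100  rmsprop      68
8  H100      sgd       6
add column epochs_plus_10 = t['epochs'] + 10:
    gpu      opt  epochs  epochs_plus_10
7  H100  rmsprop      68              78
8  H100      sgd       6              16
Reading off the min of column 'epochs_plus_10', we get 16.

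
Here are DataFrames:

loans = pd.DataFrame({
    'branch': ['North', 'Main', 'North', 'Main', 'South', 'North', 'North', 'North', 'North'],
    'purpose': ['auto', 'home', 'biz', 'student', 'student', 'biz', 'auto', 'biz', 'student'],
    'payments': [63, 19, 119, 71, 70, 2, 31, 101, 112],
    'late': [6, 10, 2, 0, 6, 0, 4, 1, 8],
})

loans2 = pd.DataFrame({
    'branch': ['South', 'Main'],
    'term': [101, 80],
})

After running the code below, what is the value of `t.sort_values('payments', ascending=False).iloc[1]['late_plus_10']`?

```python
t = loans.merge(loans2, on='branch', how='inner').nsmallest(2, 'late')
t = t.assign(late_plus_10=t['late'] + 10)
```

16

merge on 'branch' (how='inner') → 3 rows:
  branch  purpose  payments  late  term
0   Main     home        19    10    80
1   Main  student        71     0    80
2  South  student        70     6   101
take 2 rows with smallest late:
  branch  purpose  payments  late  term
1   Main  student        71     0    80
2  South  student        70     6   101
add column late_plus_10 = t['late'] + 10:
  branch  purpose  payments  late  term  late_plus_10
1   Main  student        71     0    80            10
2  South  student        70     6   101            16
sort by payments descending:
  branch  purpose  payments  late  term  late_plus_10
1   Main  student        71     0    80            10
2  South  student        70     6   101            16
So iloc[1]['late_plus_10'] = 16.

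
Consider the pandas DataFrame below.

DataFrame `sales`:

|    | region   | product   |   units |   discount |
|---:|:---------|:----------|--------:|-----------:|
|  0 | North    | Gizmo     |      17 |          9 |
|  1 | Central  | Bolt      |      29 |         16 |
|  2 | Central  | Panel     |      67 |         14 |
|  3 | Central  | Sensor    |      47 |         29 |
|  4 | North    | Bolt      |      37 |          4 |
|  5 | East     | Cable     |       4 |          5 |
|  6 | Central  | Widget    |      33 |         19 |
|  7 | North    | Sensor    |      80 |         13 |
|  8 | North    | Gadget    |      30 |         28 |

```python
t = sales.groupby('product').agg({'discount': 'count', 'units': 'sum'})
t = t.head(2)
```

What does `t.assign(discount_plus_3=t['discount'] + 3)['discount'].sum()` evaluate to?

group by product: count(discount), sum(units):
         discount  units
product                 
Bolt            2     66
Cable           1      4
Gadget          1     30
Gizmo           1     17
Panel           1     67
Sensor          2    127
Widget          1     33
take first 2 rows:
         discount  units
product                 
Bolt            2     66
Cable           1      4
add column discount_plus_3 = t['discount'] + 3:
         discount  units  discount_plus_3
product                                  
Bolt            2     66                5
Cable           1      4                4
Finally, sum of column 'discount' = 3.

3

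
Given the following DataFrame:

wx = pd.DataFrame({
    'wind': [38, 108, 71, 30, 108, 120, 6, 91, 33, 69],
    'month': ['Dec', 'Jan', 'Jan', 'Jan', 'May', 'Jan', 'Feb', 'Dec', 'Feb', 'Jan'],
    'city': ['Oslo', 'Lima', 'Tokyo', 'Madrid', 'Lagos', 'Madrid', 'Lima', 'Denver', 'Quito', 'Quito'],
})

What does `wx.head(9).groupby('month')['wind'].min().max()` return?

108

take first 9 rows:
   wind month    city
0    38   Dec    Oslo
1   108   Jan    Lima
2    71   Jan   Tokyo
3    30   Jan  Madrid
4   108   May   Lagos
5   120   Jan  Madrid
6     6   Feb    Lima
7    91   Dec  Denver
8    33   Feb   Quito
group by month, min of wind:
month
Dec     38
Feb      6
Jan     30
May    108
Name: wind, dtype: int64
Hence 108.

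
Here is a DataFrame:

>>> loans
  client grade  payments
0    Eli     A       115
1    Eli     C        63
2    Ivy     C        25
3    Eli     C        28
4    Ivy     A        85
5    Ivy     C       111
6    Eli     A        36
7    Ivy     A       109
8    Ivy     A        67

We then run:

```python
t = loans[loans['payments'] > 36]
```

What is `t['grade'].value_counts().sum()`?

filter rows where payments > 36:
  client grade  payments
0    Eli     A       115
1    Eli     C        63
4    Ivy     A        85
5    Ivy     C       111
7    Ivy     A       109
8    Ivy     A        67
value_counts of grade:
grade
A    4
C    2
Name: count, dtype: int64
Taking the sum of the resulting series gives 6.

6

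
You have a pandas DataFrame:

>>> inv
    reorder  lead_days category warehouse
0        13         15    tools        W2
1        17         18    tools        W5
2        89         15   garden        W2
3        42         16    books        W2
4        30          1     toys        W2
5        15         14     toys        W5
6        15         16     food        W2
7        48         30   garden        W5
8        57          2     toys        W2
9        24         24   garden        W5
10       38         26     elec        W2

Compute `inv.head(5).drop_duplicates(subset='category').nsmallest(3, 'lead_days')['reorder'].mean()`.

44.0

take first 5 rows:
   reorder  lead_days category warehouse
0       13         15    tools        W2
1       17         18    tools        W5
2       89         15   garden        W2
3       42         16    books        W2
4       30          1     toys        W2
drop duplicate category (keep=first):
   reorder  lead_days category warehouse
0       13         15    tools        W2
2       89         15   garden        W2
3       42         16    books        W2
4       30          1     toys        W2
take 3 rows with smallest lead_days:
   reorder  lead_days category warehouse
4       30          1     toys        W2
0       13         15    tools        W2
2       89         15   garden        W2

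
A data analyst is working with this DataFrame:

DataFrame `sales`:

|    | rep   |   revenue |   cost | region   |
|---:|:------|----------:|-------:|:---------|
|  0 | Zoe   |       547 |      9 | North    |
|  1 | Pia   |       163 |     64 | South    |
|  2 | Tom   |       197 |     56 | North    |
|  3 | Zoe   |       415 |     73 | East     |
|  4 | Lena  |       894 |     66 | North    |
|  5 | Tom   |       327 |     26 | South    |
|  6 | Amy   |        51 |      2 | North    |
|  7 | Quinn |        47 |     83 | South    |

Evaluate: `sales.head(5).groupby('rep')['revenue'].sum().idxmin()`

Pia

take first 5 rows:
    rep  revenue  cost region
0   Zoe      547     9  North
1   Pia      163    64  South
2   Tom      197    56  North
3   Zoe      415    73   East
4  Lena      894    66  North
group by rep, sum of revenue:
rep
Lena    894
Pia     163
Tom     197
Zoe     962
Name: revenue, dtype: int64
So idxmin() = Pia.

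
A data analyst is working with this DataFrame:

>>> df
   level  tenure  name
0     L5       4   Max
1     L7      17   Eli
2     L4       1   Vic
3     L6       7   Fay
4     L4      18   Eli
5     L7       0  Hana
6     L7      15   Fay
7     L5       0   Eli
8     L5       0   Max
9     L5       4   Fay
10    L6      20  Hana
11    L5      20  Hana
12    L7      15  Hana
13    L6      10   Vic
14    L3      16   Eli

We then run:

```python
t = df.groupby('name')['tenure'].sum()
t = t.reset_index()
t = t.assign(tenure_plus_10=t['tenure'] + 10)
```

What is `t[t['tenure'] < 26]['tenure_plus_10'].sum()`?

group by name, sum of tenure:
name
Eli     51
Fay     26
Hana    55
Max      4
Vic     11
Name: tenure, dtype: int64
reset_index():
   name  tenure
0   Eli      51
1   Fay      26
2  Hana      55
3   Max       4
4   Vic      11
add column tenure_plus_10 = t['tenure'] + 10:
   name  tenure  tenure_plus_10
0   Eli      51              61
1   Fay      26              36
2  Hana      55              65
3   Max       4              14
4   Vic      11              21
filter rows where tenure < 26:
  name  tenure  tenure_plus_10
3  Max       4              14
4  Vic      11              21

35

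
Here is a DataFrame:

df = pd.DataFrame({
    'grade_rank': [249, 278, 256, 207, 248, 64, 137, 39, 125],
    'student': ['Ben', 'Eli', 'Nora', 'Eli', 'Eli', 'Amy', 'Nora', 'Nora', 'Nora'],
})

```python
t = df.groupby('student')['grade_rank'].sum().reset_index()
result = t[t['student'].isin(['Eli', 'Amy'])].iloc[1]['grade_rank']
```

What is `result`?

733

group by student, sum of grade_rank:
student
Amy      64
Ben     249
Eli     733
Nora    557
Name: grade_rank, dtype: int64
reset_index():
  student  grade_rank
0     Amy          64
1     Ben         249
2     Eli         733
3    Nora         557
filter rows where student in ['Eli', 'Amy']:
  student  grade_rank
0     Amy          64
2     Eli         733
So iloc[1]['grade_rank'] = 733.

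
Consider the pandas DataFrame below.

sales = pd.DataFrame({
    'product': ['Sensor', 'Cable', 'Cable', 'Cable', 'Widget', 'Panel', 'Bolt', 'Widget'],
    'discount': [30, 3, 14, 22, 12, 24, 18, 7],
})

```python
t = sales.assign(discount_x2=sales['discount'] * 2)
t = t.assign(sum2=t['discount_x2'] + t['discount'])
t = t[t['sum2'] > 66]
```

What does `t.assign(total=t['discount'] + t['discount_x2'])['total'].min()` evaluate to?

add column discount_x2 = sales['discount'] * 2:
  product  discount  discount_x2
0  Sensor        30           60
1   Cable         3            6
2   Cable        14           28
3   Cable        22           44
4  Widget        12           24
5   Panel        24           48
6    Bolt        18           36
7  Widget         7           14
add column sum2 = t['discount_x2'] + t['discount']:
  product  discount  discount_x2  sum2
0  Sensor        30           60    90
1   Cable         3            6     9
2   Cable        14           28    42
3   Cable        22           44    66
4  Widget        12           24    36
5   Panel        24           48    72
6    Bolt        18           36    54
7  Widget         7           14    21
filter rows where sum2 > 66:
  product  discount  discount_x2  sum2
0  Sensor        30           60    90
5   Panel        24           48    72
add column total = t['discount'] + t['discount_x2']:
  product  discount  discount_x2  sum2  total
0  Sensor        30           60    90     90
5   Panel        24           48    72     72

72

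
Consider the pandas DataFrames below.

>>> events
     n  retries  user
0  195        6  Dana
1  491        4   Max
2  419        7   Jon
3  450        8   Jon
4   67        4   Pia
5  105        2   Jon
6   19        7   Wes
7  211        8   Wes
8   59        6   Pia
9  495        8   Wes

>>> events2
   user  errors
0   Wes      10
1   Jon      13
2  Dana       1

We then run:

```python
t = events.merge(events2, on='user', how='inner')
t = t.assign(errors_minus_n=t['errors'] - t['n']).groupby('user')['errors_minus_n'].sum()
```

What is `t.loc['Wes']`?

merge on 'user' (how='inner') → 7 rows:
     n  retries  user  errors
0  195        6  Dana       1
1  419        7   Jon      13
2  450        8   Jon      13
3  105        2   Jon      13
4   19        7   Wes      10
5  211        8   Wes      10
6  495        8   Wes      10
add column errors_minus_n = t['errors'] - t['n']:
     n  retries  user  errors  errors_minus_n
0  195        6  Dana       1            -194
1  419        7   Jon      13            -406
2  450        8   Jon      13            -437
3  105        2   Jon      13             -92
4   19        7   Wes      10              -9
5  211        8   Wes      10            -201
6  495        8   Wes      10            -485
group by user, sum of errors_minus_n:
user
Dana   -194
Jon    -935
Wes    -695
Name: errors_minus_n, dtype: int64

-695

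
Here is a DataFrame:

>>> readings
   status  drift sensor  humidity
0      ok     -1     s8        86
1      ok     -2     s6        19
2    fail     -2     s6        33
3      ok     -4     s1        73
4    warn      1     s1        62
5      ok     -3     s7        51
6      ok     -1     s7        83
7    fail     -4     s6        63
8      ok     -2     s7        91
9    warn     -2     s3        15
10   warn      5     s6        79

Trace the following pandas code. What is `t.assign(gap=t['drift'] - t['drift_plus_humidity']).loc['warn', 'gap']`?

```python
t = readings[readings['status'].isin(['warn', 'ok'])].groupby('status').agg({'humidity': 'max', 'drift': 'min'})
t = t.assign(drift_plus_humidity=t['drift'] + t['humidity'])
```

-79

filter rows where status in ['warn', 'ok']:
   status  drift sensor  humidity
0      ok     -1     s8        86
1      ok     -2     s6        19
3      ok     -4     s1        73
4    warn      1     s1        62
5      ok     -3     s7        51
6      ok     -1     s7        83
8      ok     -2     s7        91
9    warn     -2     s3        15
10   warn      5     s6        79
group by status: max(humidity), min(drift):
        humidity  drift
status                 
ok            91     -4
warn          79     -2
add column drift_plus_humidity = t['drift'] + t['humidity']:
        humidity  drift  drift_plus_humidity
status                                      
ok            91     -4                   87
warn          79     -2                   77
add column gap = t['drift'] - t['drift_plus_humidity']:
        humidity  drift  drift_plus_humidity  gap
status                                           
ok            91     -4                   87  -91
warn          79     -2                   77  -79
Taking the value at row 'warn', column 'gap' gives -79.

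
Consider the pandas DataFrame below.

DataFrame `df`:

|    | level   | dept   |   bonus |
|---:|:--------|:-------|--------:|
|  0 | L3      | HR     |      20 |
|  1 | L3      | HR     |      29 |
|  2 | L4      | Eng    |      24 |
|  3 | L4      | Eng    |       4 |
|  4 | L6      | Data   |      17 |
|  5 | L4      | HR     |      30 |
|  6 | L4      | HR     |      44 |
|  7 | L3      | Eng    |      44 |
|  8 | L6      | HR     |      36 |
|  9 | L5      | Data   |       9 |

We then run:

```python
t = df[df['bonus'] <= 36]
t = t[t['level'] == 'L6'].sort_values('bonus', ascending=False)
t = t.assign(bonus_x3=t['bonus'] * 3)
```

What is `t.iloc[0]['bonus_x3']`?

108

filter rows where bonus <= 36:
  level  dept  bonus
0    L3    HR     20
1    L3    HR     29
2    L4   Eng     24
3    L4   Eng      4
4    L6  Data     17
5    L4    HR     30
8    L6    HR     36
9    L5  Data      9
filter rows where level == 'L6':
  level  dept  bonus
4    L6  Data     17
8    L6    HR     36
sort by bonus descending:
  level  dept  bonus
8    L6    HR     36
4    L6  Data     17
add column bonus_x3 = t['bonus'] * 3:
  level  dept  bonus  bonus_x3
8    L6    HR     36       108
4    L6  Data     17        51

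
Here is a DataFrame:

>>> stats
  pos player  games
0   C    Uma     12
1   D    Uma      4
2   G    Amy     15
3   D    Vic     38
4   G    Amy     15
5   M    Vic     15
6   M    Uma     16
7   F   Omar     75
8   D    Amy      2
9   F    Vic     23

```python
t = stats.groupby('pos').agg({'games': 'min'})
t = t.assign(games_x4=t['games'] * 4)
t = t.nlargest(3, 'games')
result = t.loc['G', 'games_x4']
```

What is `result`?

60

group by pos, min of games:
     games
pos       
C       12
D        2
F       23
G       15
M       15
add column games_x4 = t['games'] * 4:
     games  games_x4
pos                 
C       12        48
D        2         8
F       23        92
G       15        60
M       15        60
take 3 rows with largest games:
     games  games_x4
pos                 
F       23        92
G       15        60
M       15        60
Taking the value at row 'G', column 'games_x4' gives 60.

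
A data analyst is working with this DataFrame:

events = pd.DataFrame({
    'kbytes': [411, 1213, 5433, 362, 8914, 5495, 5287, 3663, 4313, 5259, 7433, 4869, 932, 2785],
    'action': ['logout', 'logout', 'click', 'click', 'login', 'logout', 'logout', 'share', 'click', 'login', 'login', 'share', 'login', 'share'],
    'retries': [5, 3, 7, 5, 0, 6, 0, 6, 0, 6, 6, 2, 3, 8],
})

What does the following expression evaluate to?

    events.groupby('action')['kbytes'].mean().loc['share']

3772.33333333

group by action, mean of kbytes:
action
click     3369.333333
login     5634.500000
logout    3101.500000
share     3772.333333
Name: kbytes, dtype: float64
Taking the value at index 'share' gives 3772.33333333.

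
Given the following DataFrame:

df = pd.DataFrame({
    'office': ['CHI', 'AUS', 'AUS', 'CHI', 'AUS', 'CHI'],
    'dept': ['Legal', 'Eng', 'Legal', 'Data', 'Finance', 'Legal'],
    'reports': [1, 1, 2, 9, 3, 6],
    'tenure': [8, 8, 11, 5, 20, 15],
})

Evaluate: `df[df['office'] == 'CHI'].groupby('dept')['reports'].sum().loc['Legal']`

7

filter rows where office == 'CHI':
  office   dept  reports  tenure
0    CHI  Legal        1       8
3    CHI   Data        9       5
5    CHI  Legal        6      15
group by dept, sum of reports:
dept
Data     9
Legal    7
Name: reports, dtype: int64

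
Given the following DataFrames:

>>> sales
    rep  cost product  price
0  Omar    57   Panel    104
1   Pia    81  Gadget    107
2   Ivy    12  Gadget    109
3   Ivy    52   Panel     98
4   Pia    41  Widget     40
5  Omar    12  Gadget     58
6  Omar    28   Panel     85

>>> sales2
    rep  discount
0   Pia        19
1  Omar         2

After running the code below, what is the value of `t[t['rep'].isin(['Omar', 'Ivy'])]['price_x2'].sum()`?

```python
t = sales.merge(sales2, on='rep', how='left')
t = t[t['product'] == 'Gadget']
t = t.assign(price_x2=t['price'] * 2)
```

334

merge on 'rep' (how='left') → 7 rows:
    rep  cost product  price  discount
0  Omar    57   Panel    104       2.0
1   Pia    81  Gadget    107      19.0
2   Ivy    12  Gadget    109       NaN
3   Ivy    52   Panel     98       NaN
4   Pia    41  Widget     40      19.0
5  Omar    12  Gadget     58       2.0
6  Omar    28   Panel     85       2.0
filter rows where product == 'Gadget':
    rep  cost product  price  discount
1   Pia    81  Gadget    107      19.0
2   Ivy    12  Gadget    109       NaN
5  Omar    12  Gadget     58       2.0
add column price_x2 = t['price'] * 2:
    rep  cost product  price  discount  price_x2
1   Pia    81  Gadget    107      19.0       214
2   Ivy    12  Gadget    109       NaN       218
5  Omar    12  Gadget     58       2.0       116
filter rows where rep in ['Omar', 'Ivy']:
    rep  cost product  price  discount  price_x2
2   Ivy    12  Gadget    109       NaN       218
5  Omar    12  Gadget     58       2.0       116
Then the sum of column 'price_x2': 334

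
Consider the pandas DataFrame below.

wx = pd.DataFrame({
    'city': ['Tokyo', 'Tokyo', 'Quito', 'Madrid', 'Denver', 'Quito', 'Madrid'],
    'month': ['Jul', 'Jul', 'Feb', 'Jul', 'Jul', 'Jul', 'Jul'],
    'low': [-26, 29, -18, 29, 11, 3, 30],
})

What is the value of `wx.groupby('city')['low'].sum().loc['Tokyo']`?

group by city, sum of low:
city
Denver    11
Madrid    59
Quito    -15
Tokyo      3
Name: low, dtype: int64
Taking the value at index 'Tokyo' gives 3.

3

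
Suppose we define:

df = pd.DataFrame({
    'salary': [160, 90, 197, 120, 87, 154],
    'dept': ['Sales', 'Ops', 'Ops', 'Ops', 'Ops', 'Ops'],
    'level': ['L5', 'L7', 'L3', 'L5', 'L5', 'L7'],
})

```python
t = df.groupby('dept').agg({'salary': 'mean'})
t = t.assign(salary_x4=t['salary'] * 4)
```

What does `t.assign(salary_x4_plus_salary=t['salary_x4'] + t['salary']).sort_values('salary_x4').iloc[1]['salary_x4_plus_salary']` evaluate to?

800.0

group by dept, mean of salary:
       salary
dept         
Ops     129.6
Sales   160.0
add column salary_x4 = t['salary'] * 4:
       salary  salary_x4
dept                    
Ops     129.6      518.4
Sales   160.0      640.0
add column salary_x4_plus_salary = t['salary_x4'] + t['salary']:
       salary  salary_x4  salary_x4_plus_salary
dept                                           
Ops     129.6      518.4                  648.0
Sales   160.0      640.0                  800.0
sort by salary_x4:
       salary  salary_x4  salary_x4_plus_salary
dept                                           
Ops     129.6      518.4                  648.0
Sales   160.0      640.0                  800.0
Taking the value at position 1, column 'salary_x4_plus_salary' gives 800.0.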